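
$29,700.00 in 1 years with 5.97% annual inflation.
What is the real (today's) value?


Formula: Real value = nominal / (1 + inflation)^years
Price level: (1 + 0.0597)^1 = 1.0597
Real value = $29,700.00 / 1.0597 = $28,026.80

$28,026.80


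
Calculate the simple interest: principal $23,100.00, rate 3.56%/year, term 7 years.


Formula: I = P * r * t
Substituting: I = $23,100.00 * 0.0356 * 7
Step: I = $23,100.00 * 0.2492
I = $5,756.52

$5,756.52


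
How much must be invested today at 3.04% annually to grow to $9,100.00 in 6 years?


Formula: PV = FV / (1 + r)^n
Substituting: PV = $9,100.00 / (1 + 0.0304)^6
Discount factor: (1.0304)^6 = 1.196837
PV = $9,100.00 / 1.196837 = $7,603.37

$7,603.37


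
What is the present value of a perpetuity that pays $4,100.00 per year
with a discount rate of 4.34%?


Formula: PV = C / r
Substituting: PV = $4,100.00 / 0.0434
PV = $94,470.05

$94,470.05


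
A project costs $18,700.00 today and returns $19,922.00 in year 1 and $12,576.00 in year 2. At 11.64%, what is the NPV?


Formula: NPV = C0 + C1/(1+r) + C2/(1+r)^2
Discount C1: $19,922.00 / (1 + 0.1164) = $17,844.86
Discount C2: $12,576.00 / (1 + 0.1164)^2 = $10,090.27
NPV = -$18,700.00 + $17,844.86 + $10,090.27 = $9,235.13

$9,235.13


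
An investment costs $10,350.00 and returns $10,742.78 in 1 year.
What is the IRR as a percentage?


Formula: IRR = C1/C0 - 1
Substituting: IRR = $10,742.78 / $10,350.00 - 1
Ratio: 1.03795 - 1 = 0.03795
IRR = 3.795%

3.795%


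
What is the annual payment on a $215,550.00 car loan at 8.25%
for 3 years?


Formula: PMT = PV * r / (1 - (1+r)^(-n))
Denominator: 1 - (1 + 0.0825)^(-3) = 0.211655
Numerator: $215,550.00 * 0.0825 = 17782.875
PMT = 17782.875 / 0.211655 = $84,018.19

$84,018.19


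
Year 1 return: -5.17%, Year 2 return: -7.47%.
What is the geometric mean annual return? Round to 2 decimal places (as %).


Formula: Geometric mean = ((1+r1)*(1+r2))^(1/2) - 1
Product: (1 + -0.0517) * (1 + -0.0747) = 0.9483 * 0.9253 = 0.877462
Square root: 0.877462^0.5 = 0.936729
Geometric mean = 0.936729 - 1 = -0.063271
As percentage: -6.33%

-6.33%


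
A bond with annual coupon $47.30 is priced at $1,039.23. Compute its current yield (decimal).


Formula: Current yield = annual coupon / price
Substituting: CY = $47.30 / $1,039.23
CY = 0.045514

0.045514


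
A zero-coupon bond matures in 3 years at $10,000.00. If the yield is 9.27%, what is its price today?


Formula: Price = FV / (1 + r)^n
Substituting: Price = $10,000.00 / (1 + 0.0927)^3
Discount factor: (1.0927)^3 = 1.304676
Price = $10,000.00 / 1.304676 = $7,664.74

$7,664.74


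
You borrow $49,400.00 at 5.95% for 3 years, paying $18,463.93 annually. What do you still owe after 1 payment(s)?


Formula: Balance = PV*(1+r)^k - PMT*((1+r)^k - 1)/r
Growth: (1 + 0.0595)^1 = 1.0595
Accumulated factor: ((1+r)^k - 1)/r = 1.0
Balance = $49,400.00 * 1.0595 - $18,463.93 * 1.0
Balance = $33,875.37

$33,875.37


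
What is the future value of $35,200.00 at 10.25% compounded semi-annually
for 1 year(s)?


Formula: FV = P * (1 + r/m)^(m*t)
Period rate: r/m = 0.1025 / 2 = 0.05125
Total periods: m*t = 2 * 1 = 2
Growth factor: (1 + 0.05125)^2 = 1.105127
FV = $35,200.00 * 1.105127 = $38,900.46

$38,900.46


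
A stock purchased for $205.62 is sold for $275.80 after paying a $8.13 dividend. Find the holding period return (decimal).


Formula: HPR = (P1 - P0 + D) / P0
Gain: $275.80 - $205.62 + $8.13 = $78.31
HPR = $78.31 / $205.62 = 0.3808

0.3808


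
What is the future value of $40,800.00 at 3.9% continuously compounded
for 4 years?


Formula: FV = P * e^(r*t)
Exponent: r*t = 0.039 * 4 = 0.156
e^(0.156) = 1.168826
FV = $40,800.00 * 1.168826 = $47,688.11

$47,688.11


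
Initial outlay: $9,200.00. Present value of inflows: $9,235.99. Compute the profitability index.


Formula: PI = PV(cash flows) / initial investment
Substituting: PI = $9,235.99 / $9,200.00
PI = 1.0039

1.0039


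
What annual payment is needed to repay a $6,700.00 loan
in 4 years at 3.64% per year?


Formula: PMT = PV * r / (1 - (1+r)^(-n))
Denominator: 1 - (1 + 0.0364)^(-4) = 0.133257
Numerator: $6,700.00 * 0.0364 = 243.88
PMT = 243.88 / 0.133257 = $1,830.15

$1,830.15


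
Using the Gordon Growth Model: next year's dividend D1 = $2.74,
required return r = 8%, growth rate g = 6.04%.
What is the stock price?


Formula: P = D1 / (r - g)
Spread: r - g = 0.08 - 0.0604 = 0.0196
Substituting: P = $2.74 / 0.0196
P = $139.80

$139.80


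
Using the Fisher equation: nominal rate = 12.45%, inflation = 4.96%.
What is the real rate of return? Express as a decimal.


Formula: (1 + r_real) = (1 + r_nom) / (1 + inflation)
Substituting: (1 + r_real) = 1.1245 / 1.0496
(1 + r_real) = 1.071361
r_real = 1.071361 - 1 = 0.071361

0.071361


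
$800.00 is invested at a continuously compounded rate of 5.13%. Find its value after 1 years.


Formula: FV = P * e^(r*t)
Exponent: r*t = 0.0513 * 1 = 0.0513
e^(0.0513) = 1.052639
FV = $800.00 * 1.052639 = $842.11

$842.11


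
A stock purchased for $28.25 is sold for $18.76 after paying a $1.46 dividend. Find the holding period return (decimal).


Formula: HPR = (P1 - P0 + D) / P0
Gain: $18.76 - $28.25 + $1.46 = -$8.03
HPR = -$8.03 / $28.25 = -0.2842

-0.2842


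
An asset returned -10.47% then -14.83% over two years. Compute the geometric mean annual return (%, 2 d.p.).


Formula: Geometric mean = ((1+r1)*(1+r2))^(1/2) - 1
Product: (1 + -0.1047) * (1 + -0.1483) = 0.8953 * 0.8517 = 0.762527
Square root: 0.762527^0.5 = 0.873228
Geometric mean = 0.873228 - 1 = -0.126772
As percentage: -12.68%

-12.68%


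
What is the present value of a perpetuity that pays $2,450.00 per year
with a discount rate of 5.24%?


Formula: PV = C / r
Substituting: PV = $2,450.00 / 0.0524
PV = $46,755.73

$46,755.73


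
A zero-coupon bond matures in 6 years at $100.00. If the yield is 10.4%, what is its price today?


Formula: Price = FV / (1 + r)^n
Substituting: Price = $100.00 / (1 + 0.104)^6
Discount factor: (1.104)^6 = 1.810566
Price = $100.00 / 1.810566 = $55.23

$55.23


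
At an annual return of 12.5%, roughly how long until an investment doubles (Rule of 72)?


Formula: Years ≈ 72 / r
Substituting: Years ≈ 72 / 12.5
Years ≈ 5.8

5.8 years


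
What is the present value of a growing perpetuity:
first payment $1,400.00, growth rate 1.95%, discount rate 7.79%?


Formula: PV = C / (r - g)
Spread: r - g = 0.0779 - 0.0195 = 0.0584
Substituting: PV = $1,400.00 / 0.0584
PV = $23,972.60

$23,972.60


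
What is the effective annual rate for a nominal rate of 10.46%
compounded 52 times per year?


Formula: EAR = (1 + r/m)^m - 1
Period rate: r/m = 0.1046 / 52 = 0.002012
Compounding: (1 + 0.002012)^52 = 1.11015
EAR = 1.11015 - 1 = 0.11015

0.11015


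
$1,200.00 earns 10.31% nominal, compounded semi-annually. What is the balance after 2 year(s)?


Formula: FV = P * (1 + r/m)^(m*t)
Period rate: r/m = 0.1031 / 2 = 0.05155
Total periods: m*t = 2 * 2 = 4
Growth factor: (1 + 0.05155)^4 = 1.222699
FV = $1,200.00 * 1.222699 = $1,467.24

$1,467.24


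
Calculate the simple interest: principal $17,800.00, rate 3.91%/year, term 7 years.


Formula: I = P * r * t
Substituting: I = $17,800.00 * 0.0391 * 7
Step: I = $17,800.00 * 0.2737
I = $4,871.86

$4,871.86


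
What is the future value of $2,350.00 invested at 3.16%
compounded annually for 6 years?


Formula: FV = P * (1 + r)^n
Substituting: FV = $2,350.00 * (1 + 0.0316)^6
Growth factor: (1.0316)^6 = 1.205225
FV = $2,350.00 * 1.205225 = $2,832.28

$2,832.28


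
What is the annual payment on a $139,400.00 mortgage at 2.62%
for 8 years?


Formula: PMT = PV * r / (1 - (1+r)^(-n))
Denominator: 1 - (1 + 0.0262)^(-8) = 0.1869
Numerator: $139,400.00 * 0.0262 = 3652.28
PMT = 3652.28 / 0.1869 = $19,541.35

$19,541.35


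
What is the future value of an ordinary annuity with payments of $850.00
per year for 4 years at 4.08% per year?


Formula: FV = PMT * ((1+r)^n - 1) / r
Growth factor: (1 + 0.0408)^4 = 1.173462
Numerator: 1.173462 - 1 = 0.173462
FV = $850.00 * 0.173462 / 0.0408 = $3,613.80

$3,613.80


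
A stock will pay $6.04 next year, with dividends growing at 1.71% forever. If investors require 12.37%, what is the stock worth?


Formula: P = D1 / (r - g)
Spread: r - g = 0.1237 - 0.0171 = 0.1066
Substituting: P = $6.04 / 0.1066
P = $56.66

$56.66


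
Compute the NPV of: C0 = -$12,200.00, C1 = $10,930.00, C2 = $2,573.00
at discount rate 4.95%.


Formula: NPV = C0 + C1/(1+r) + C2/(1+r)^2
Discount C1: $10,930.00 / (1 + 0.0495) = $10,414.48
Discount C2: $2,573.00 / (1 + 0.0495)^2 = $2,336.01
NPV = -$12,200.00 + $10,414.48 + $2,336.01 = $550.49

$550.49


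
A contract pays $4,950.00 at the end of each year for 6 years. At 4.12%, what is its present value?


Formula: PV = PMT * (1 - (1+r)^(-n)) / r
Discount factor: (1 + 0.0412)^(-6) = 0.784865
Bracket: 1 - 0.784865 = 0.215135
PV = $4,950.00 * 0.215135 / 0.0412 = $25,847.51

$25,847.51


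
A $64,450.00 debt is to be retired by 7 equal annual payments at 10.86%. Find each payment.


Formula: PMT = PV * r / (1 - (1+r)^(-n))
Denominator: 1 - (1 + 0.1086)^(-7) = 0.514068
Numerator: $64,450.00 * 0.1086 = 6999.27
PMT = 6999.27 / 0.514068 = $13,615.47

$13,615.47


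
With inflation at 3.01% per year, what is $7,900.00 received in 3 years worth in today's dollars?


Formula: Real value = nominal / (1 + inflation)^years
Price level: (1 + 0.0301)^3 = 1.093045
Real value = $7,900.00 / 1.093045 = $7,227.51

$7,227.51


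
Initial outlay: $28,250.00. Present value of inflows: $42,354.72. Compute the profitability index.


Formula: PI = PV(cash flows) / initial investment
Substituting: PI = $42,354.72 / $28,250.00
PI = 1.4993

1.4993


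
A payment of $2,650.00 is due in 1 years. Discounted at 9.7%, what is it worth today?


Formula: PV = FV / (1 + r)^n
Substituting: PV = $2,650.00 / (1 + 0.097)^1
Discount factor: (1.097)^1 = 1.097
PV = $2,650.00 / 1.097 = $2,415.68

$2,415.68


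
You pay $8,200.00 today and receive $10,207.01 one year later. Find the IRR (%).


Formula: IRR = C1/C0 - 1
Substituting: IRR = $10,207.01 / $8,200.00 - 1
Ratio: 1.244757 - 1 = 0.244757
IRR = 24.4757%

24.4757%


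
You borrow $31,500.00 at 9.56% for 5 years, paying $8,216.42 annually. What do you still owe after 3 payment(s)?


Formula: Balance = PV*(1+r)^k - PMT*((1+r)^k - 1)/r
Growth: (1 + 0.0956)^3 = 1.315092
Accumulated factor: ((1+r)^k - 1)/r = 3.295939
Balance = $31,500.00 * 1.315092 - $8,216.42 * 3.295939
Balance = $14,344.57

$14,344.57


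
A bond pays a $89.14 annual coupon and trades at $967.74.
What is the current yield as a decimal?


Formula: Current yield = annual coupon / price
Substituting: CY = $89.14 / $967.74
CY = 0.092112

0.092112


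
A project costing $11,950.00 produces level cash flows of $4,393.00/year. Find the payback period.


Formula: Payback = investment / annual cash flow
Substituting: Payback = $11,950.00 / $4,393.00
Payback = 2.7202 years

2.7202 years


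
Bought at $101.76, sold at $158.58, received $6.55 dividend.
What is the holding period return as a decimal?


Formula: HPR = (P1 - P0 + D) / P0
Gain: $158.58 - $101.76 + $6.55 = $63.37
HPR = $63.37 / $101.76 = 0.6227

0.6227


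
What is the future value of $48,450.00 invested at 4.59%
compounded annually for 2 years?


Formula: FV = P * (1 + r)^n
Substituting: FV = $48,450.00 * (1 + 0.0459)^2
Growth factor: (1.0459)^2 = 1.093907
FV = $48,450.00 * 1.093907 = $52,999.78

$52,999.78


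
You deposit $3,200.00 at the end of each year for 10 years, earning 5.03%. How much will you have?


Formula: FV = PMT * ((1+r)^n - 1) / r
Growth factor: (1 + 0.0503)^10 = 1.633555
Numerator: 1.633555 - 1 = 0.633555
FV = $3,200.00 * 0.633555 / 0.0503 = $40,305.66

$40,305.66


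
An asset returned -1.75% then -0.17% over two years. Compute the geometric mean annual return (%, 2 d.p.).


Formula: Geometric mean = ((1+r1)*(1+r2))^(1/2) - 1
Product: (1 + -0.0175) * (1 + -0.0017) = 0.9825 * 0.9983 = 0.98083
Square root: 0.98083^0.5 = 0.990368
Geometric mean = 0.990368 - 1 = -0.009632
As percentage: -0.96%

-0.96%


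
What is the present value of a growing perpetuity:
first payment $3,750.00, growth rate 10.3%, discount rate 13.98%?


Formula: PV = C / (r - g)
Spread: r - g = 0.1398 - 0.103 = 0.0368
Substituting: PV = $3,750.00 / 0.0368
PV = $101,902.17

$101,902.17


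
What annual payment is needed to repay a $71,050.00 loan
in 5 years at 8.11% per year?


Formula: PMT = PV * r / (1 - (1+r)^(-n))
Denominator: 1 - (1 + 0.0811)^(-5) = 0.322872
Numerator: $71,050.00 * 0.0811 = 5762.155
PMT = 5762.155 / 0.322872 = $17,846.55

$17,846.55


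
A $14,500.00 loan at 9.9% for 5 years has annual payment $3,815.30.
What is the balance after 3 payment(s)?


Formula: Balance = PV*(1+r)^k - PMT*((1+r)^k - 1)/r
Growth: (1 + 0.099)^3 = 1.327373
Accumulated factor: ((1+r)^k - 1)/r = 3.306801
Balance = $14,500.00 * 1.327373 - $3,815.30 * 3.306801
Balance = $6,630.47

$6,630.47


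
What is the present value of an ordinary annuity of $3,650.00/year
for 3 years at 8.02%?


Formula: PV = PMT * (1 - (1+r)^(-n)) / r
Discount factor: (1 + 0.0802)^(-3) = 0.793391
Bracket: 1 - 0.793391 = 0.206609
PV = $3,650.00 * 0.206609 / 0.0802 = $9,403.01

$9,403.01


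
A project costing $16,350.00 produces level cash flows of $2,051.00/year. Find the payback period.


Formula: Payback = investment / annual cash flow
Substituting: Payback = $16,350.00 / $2,051.00
Payback = 7.9717 years

7.9717 years


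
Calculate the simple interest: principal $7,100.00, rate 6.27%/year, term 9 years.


Formula: I = P * r * t
Substituting: I = $7,100.00 * 0.0627 * 9
Step: I = $7,100.00 * 0.5643
I = $4,006.53

$4,006.53


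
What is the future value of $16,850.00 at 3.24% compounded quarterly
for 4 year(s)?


Formula: FV = P * (1 + r/m)^(m*t)
Period rate: r/m = 0.0324 / 4 = 0.0081
Total periods: m*t = 4 * 4 = 16
Growth factor: (1 + 0.0081)^16 = 1.137779
FV = $16,850.00 * 1.137779 = $19,171.57

$19,171.57


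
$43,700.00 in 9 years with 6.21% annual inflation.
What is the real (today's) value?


Formula: Real value = nominal / (1 + inflation)^years
Price level: (1 + 0.0621)^9 = 1.719843
Real value = $43,700.00 / 1.719843 = $25,409.30

$25,409.30


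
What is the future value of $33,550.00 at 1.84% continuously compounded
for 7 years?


Formula: FV = P * e^(r*t)
Exponent: r*t = 0.0184 * 7 = 0.1288
e^(0.1288) = 1.137463
FV = $33,550.00 * 1.137463 = $38,161.87

$38,161.87


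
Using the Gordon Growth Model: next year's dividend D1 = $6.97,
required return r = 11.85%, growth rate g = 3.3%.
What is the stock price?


Formula: P = D1 / (r - g)
Spread: r - g = 0.1185 - 0.033 = 0.0855
Substituting: P = $6.97 / 0.0855
P = $81.52

$81.52


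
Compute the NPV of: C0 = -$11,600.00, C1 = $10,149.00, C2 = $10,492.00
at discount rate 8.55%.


Formula: NPV = C0 + C1/(1+r) + C2/(1+r)^2
Discount C1: $10,149.00 / (1 + 0.0855) = $9,349.61
Discount C2: $10,492.00 / (1 + 0.0855)^2 = $8,904.28
NPV = -$11,600.00 + $9,349.61 + $8,904.28 = $6,653.88

$6,653.88


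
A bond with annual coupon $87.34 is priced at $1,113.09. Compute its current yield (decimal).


Formula: Current yield = annual coupon / price
Substituting: CY = $87.34 / $1,113.09
CY = 0.078466

0.078466


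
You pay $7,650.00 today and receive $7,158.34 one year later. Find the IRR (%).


Formula: IRR = C1/C0 - 1
Substituting: IRR = $7,158.34 / $7,650.00 - 1
Ratio: 0.935731 - 1 = -0.064269
IRR = -6.4269%

-6.4269%


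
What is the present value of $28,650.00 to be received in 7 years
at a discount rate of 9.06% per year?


Formula: PV = FV / (1 + r)^n
Substituting: PV = $28,650.00 / (1 + 0.0906)^7
Discount factor: (1.0906)^7 = 1.835095
PV = $28,650.00 / 1.835095 = $15,612.27

$15,612.27


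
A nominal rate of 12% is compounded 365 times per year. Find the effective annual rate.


Formula: EAR = (1 + r/m)^m - 1
Period rate: r/m = 0.12 / 365 = 0.000329
Compounding: (1 + 0.000329)^365 = 1.127475
EAR = 1.127475 - 1 = 0.127475

0.127475


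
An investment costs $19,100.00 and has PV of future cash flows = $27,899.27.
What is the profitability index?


Formula: PI = PV(cash flows) / initial investment
Substituting: PI = $27,899.27 / $19,100.00
PI = 1.4607

1.4607


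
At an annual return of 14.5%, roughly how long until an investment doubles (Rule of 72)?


Formula: Years ≈ 72 / r
Substituting: Years ≈ 72 / 14.5
Years ≈ 5.0

5.0 years


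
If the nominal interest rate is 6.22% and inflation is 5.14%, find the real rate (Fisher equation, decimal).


Formula: (1 + r_real) = (1 + r_nom) / (1 + inflation)
Substituting: (1 + r_real) = 1.0622 / 1.0514
(1 + r_real) = 1.010272
r_real = 1.010272 - 1 = 0.010272

0.010272


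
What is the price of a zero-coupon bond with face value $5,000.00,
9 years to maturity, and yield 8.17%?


Formula: Price = FV / (1 + r)^n
Substituting: Price = $5,000.00 / (1 + 0.0817)^9
Discount factor: (1.0817)^9 = 2.027503
Price = $5,000.00 / 2.027503 = $2,466.09

$2,466.09


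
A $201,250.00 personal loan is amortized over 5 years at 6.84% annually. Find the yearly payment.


Formula: PMT = PV * r / (1 - (1+r)^(-n))
Denominator: 1 - (1 + 0.0684)^(-5) = 0.281659
Numerator: $201,250.00 * 0.0684 = 13765.5
PMT = 13765.5 / 0.281659 = $48,872.91

$48,872.91


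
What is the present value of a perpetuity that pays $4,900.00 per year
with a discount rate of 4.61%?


Formula: PV = C / r
Substituting: PV = $4,900.00 / 0.0461
PV = $106,290.67

$106,290.67


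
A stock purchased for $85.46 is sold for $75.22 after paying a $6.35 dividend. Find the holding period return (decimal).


Formula: HPR = (P1 - P0 + D) / P0
Gain: $75.22 - $85.46 + $6.35 = -$3.89
HPR = -$3.89 / $85.46 = -0.0455

-0.0455


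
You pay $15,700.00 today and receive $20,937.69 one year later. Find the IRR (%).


Formula: IRR = C1/C0 - 1
Substituting: IRR = $20,937.69 / $15,700.00 - 1
Ratio: 1.333611 - 1 = 0.333611
IRR = 33.3611%

33.3611%


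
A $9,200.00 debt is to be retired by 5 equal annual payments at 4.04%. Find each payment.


Formula: PMT = PV * r / (1 - (1+r)^(-n))
Denominator: 1 - (1 + 0.0404)^(-5) = 0.179652
Numerator: $9,200.00 * 0.0404 = 371.68
PMT = 371.68 / 0.179652 = $2,068.89

$2,068.89


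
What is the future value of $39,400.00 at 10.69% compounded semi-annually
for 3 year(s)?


Formula: FV = P * (1 + r/m)^(m*t)
Period rate: r/m = 0.1069 / 2 = 0.05345
Total periods: m*t = 2 * 3 = 6
Growth factor: (1 + 0.05345)^6 = 1.366733
FV = $39,400.00 * 1.366733 = $53,849.27

$53,849.27


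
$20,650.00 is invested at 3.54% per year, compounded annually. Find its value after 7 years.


Formula: FV = P * (1 + r)^n
Substituting: FV = $20,650.00 * (1 + 0.0354)^7
Growth factor: (1.0354)^7 = 1.275725
FV = $20,650.00 * 1.275725 = $26,343.72

$26,343.72


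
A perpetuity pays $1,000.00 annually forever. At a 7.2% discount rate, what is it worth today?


Formula: PV = C / r
Substituting: PV = $1,000.00 / 0.072
PV = $13,888.89

$13,888.89


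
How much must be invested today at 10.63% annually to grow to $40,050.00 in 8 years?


Formula: PV = FV / (1 + r)^n
Substituting: PV = $40,050.00 / (1 + 0.1063)^8
Discount factor: (1.1063)^8 = 2.243796
PV = $40,050.00 / 2.243796 = $17,849.22

$17,849.22


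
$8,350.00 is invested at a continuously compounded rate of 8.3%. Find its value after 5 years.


Formula: FV = P * e^(r*t)
Exponent: r*t = 0.083 * 5 = 0.415
e^(0.415) = 1.514371
FV = $8,350.00 * 1.514371 = $12,645.00

$12,645.00


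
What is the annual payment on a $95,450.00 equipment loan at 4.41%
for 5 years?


Formula: PMT = PV * r / (1 - (1+r)^(-n))
Denominator: 1 - (1 + 0.0441)^(-5) = 0.194084
Numerator: $95,450.00 * 0.0441 = 4209.345
PMT = 4209.345 / 0.194084 = $21,688.21

$21,688.21


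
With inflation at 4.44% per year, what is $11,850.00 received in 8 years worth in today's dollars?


Formula: Real value = nominal / (1 + inflation)^years
Price level: (1 + 0.0444)^8 = 1.415582
Real value = $11,850.00 / 1.415582 = $8,371.12

$8,371.12


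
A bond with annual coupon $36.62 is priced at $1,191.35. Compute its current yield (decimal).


Formula: Current yield = annual coupon / price
Substituting: CY = $36.62 / $1,191.35
CY = 0.030738

0.030738


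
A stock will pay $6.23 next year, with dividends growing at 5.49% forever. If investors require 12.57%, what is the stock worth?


Formula: P = D1 / (r - g)
Spread: r - g = 0.1257 - 0.0549 = 0.0708
Substituting: P = $6.23 / 0.0708
P = $87.99

$87.99


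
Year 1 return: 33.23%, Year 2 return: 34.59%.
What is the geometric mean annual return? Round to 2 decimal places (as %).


Formula: Geometric mean = ((1+r1)*(1+r2))^(1/2) - 1
Product: (1 + 0.3323) * (1 + 0.3459) = 1.3323 * 1.3459 = 1.793143
Square root: 1.793143^0.5 = 1.339083
Geometric mean = 1.339083 - 1 = 0.339083
As percentage: 33.91%

33.91%


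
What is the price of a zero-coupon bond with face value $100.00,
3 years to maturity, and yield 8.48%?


Formula: Price = FV / (1 + r)^n
Substituting: Price = $100.00 / (1 + 0.0848)^3
Discount factor: (1.0848)^3 = 1.276583
Price = $100.00 / 1.276583 = $78.33

$78.33


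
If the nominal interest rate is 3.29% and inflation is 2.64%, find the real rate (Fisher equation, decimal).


Formula: (1 + r_real) = (1 + r_nom) / (1 + inflation)
Substituting: (1 + r_real) = 1.0329 / 1.0264
(1 + r_real) = 1.006333
r_real = 1.006333 - 1 = 0.006333

0.006333


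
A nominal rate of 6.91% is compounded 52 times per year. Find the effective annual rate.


Formula: EAR = (1 + r/m)^m - 1
Period rate: r/m = 0.0691 / 52 = 0.001329
Compounding: (1 + 0.001329)^52 = 1.071494
EAR = 1.071494 - 1 = 0.071494

0.071494


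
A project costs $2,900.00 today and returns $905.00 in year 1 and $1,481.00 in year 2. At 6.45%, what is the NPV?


Formula: NPV = C0 + C1/(1+r) + C2/(1+r)^2
Discount C1: $905.00 / (1 + 0.0645) = $850.16
Discount C2: $1,481.00 / (1 + 0.0645)^2 = $1,306.96
NPV = -$2,900.00 + $850.16 + $1,306.96 = -$742.87

-$742.87


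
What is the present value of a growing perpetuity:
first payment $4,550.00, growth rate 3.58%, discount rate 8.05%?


Formula: PV = C / (r - g)
Spread: r - g = 0.0805 - 0.0358 = 0.0447
Substituting: PV = $4,550.00 / 0.0447
PV = $101,789.71

$101,789.71


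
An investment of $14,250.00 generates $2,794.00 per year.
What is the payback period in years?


Formula: Payback = investment / annual cash flow
Substituting: Payback = $14,250.00 / $2,794.00
Payback = 5.1002 years

5.1002 years


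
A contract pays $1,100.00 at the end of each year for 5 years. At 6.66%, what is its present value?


Formula: PV = PMT * (1 - (1+r)^(-n)) / r
Discount factor: (1 + 0.0666)^(-5) = 0.724423
Bracket: 1 - 0.724423 = 0.275577
PV = $1,100.00 * 0.275577 / 0.0666 = $4,551.58

$4,551.58


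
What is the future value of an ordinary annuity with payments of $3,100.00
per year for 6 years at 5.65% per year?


Formula: FV = PMT * ((1+r)^n - 1) / r
Growth factor: (1 + 0.0565)^6 = 1.390647
Numerator: 1.390647 - 1 = 0.390647
FV = $3,100.00 * 0.390647 / 0.0565 = $21,433.75

$21,433.75


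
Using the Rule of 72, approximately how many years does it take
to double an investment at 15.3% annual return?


Formula: Years ≈ 72 / r
Substituting: Years ≈ 72 / 15.3
Years ≈ 4.7

4.7 years


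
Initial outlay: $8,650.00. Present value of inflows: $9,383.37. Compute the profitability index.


Formula: PI = PV(cash flows) / initial investment
Substituting: PI = $9,383.37 / $8,650.00
PI = 1.0848

1.0848


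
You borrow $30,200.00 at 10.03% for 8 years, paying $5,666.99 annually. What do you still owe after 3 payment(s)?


Formula: Balance = PV*(1+r)^k - PMT*((1+r)^k - 1)/r
Growth: (1 + 0.1003)^3 = 1.332089
Accumulated factor: ((1+r)^k - 1)/r = 3.31096
Balance = $30,200.00 * 1.332089 - $5,666.99 * 3.31096
Balance = $21,465.92

$21,465.92


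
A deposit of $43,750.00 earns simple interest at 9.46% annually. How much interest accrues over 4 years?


Formula: I = P * r * t
Substituting: I = $43,750.00 * 0.0946 * 4
Step: I = $43,750.00 * 0.3784
I = $16,555.00

$16,555.00


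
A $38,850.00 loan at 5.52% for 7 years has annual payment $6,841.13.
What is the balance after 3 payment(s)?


Formula: Balance = PV*(1+r)^k - PMT*((1+r)^k - 1)/r
Growth: (1 + 0.0552)^3 = 1.174909
Accumulated factor: ((1+r)^k - 1)/r = 3.168647
Balance = $38,850.00 * 1.174909 - $6,841.13 * 3.168647
Balance = $23,968.10

$23,968.10


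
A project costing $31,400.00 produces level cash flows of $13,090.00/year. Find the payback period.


Formula: Payback = investment / annual cash flow
Substituting: Payback = $31,400.00 / $13,090.00
Payback = 2.3988 years

2.3988 years


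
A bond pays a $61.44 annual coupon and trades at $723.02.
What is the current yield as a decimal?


Formula: Current yield = annual coupon / price
Substituting: CY = $61.44 / $723.02
CY = 0.084977

0.084977


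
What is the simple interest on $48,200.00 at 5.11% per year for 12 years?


Formula: I = P * r * t
Substituting: I = $48,200.00 * 0.0511 * 12
Step: I = $48,200.00 * 0.6132
I = $29,556.24

$29,556.24


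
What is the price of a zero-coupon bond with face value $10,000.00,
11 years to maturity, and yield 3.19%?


Formula: Price = FV / (1 + r)^n
Substituting: Price = $10,000.00 / (1 + 0.0319)^11
Discount factor: (1.0319)^11 = 1.412582
Price = $10,000.00 / 1.412582 = $7,079.23

$7,079.23


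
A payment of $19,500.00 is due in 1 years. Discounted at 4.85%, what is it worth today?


Formula: PV = FV / (1 + r)^n
Substituting: PV = $19,500.00 / (1 + 0.0485)^1
Discount factor: (1.0485)^1 = 1.0485
PV = $19,500.00 / 1.0485 = $18,598.00

$18,598.00


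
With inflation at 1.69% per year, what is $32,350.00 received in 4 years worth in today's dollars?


Formula: Real value = nominal / (1 + inflation)^years
Price level: (1 + 0.0169)^4 = 1.069333
Real value = $32,350.00 / 1.069333 = $30,252.50

$30,252.50


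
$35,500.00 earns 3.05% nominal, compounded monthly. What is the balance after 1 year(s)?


Formula: FV = P * (1 + r/m)^(m*t)
Period rate: r/m = 0.0305 / 12 = 0.002542
Total periods: m*t = 12 * 1 = 12
Growth factor: (1 + 0.002542)^12 = 1.03093
FV = $35,500.00 * 1.03093 = $36,598.01

$36,598.01


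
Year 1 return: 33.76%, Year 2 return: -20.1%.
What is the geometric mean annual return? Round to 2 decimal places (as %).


Formula: Geometric mean = ((1+r1)*(1+r2))^(1/2) - 1
Product: (1 + 0.3376) * (1 + -0.201) = 1.3376 * 0.799 = 1.068742
Square root: 1.068742^0.5 = 1.0338
Geometric mean = 1.0338 - 1 = 0.0338
As percentage: 3.38%

3.38%


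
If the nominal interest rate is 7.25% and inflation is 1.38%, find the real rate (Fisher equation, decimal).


Formula: (1 + r_real) = (1 + r_nom) / (1 + inflation)
Substituting: (1 + r_real) = 1.0725 / 1.0138
(1 + r_real) = 1.057901
r_real = 1.057901 - 1 = 0.057901

0.057901


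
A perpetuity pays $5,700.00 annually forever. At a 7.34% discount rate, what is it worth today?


Formula: PV = C / r
Substituting: PV = $5,700.00 / 0.0734
PV = $77,656.68

$77,656.68


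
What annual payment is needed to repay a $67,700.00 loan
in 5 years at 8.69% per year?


Formula: PMT = PV * r / (1 - (1+r)^(-n))
Denominator: 1 - (1 + 0.0869)^(-5) = 0.340747
Numerator: $67,700.00 * 0.0869 = 5883.13
PMT = 5883.13 / 0.340747 = $17,265.39

$17,265.39


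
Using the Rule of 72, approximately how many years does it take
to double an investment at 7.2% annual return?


Formula: Years ≈ 72 / r
Substituting: Years ≈ 72 / 7.2
Years ≈ 10.0

10.0 years


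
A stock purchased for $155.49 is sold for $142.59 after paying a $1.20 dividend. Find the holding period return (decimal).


Formula: HPR = (P1 - P0 + D) / P0
Gain: $142.59 - $155.49 + $1.20 = -$11.70
HPR = -$11.70 / $155.49 = -0.0752

-0.0752


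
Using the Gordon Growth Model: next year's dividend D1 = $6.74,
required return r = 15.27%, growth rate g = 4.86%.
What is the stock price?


Formula: P = D1 / (r - g)
Spread: r - g = 0.1527 - 0.0486 = 0.1041
Substituting: P = $6.74 / 0.1041
P = $64.75

$64.75


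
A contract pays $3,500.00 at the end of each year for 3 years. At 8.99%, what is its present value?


Formula: PV = PMT * (1 - (1+r)^(-n)) / r
Discount factor: (1 + 0.0899)^(-3) = 0.772396
Bracket: 1 - 0.772396 = 0.227604
PV = $3,500.00 * 0.227604 / 0.0899 = $8,861.11

$8,861.11


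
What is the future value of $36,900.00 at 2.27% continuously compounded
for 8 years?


Formula: FV = P * e^(r*t)
Exponent: r*t = 0.0227 * 8 = 0.1816
e^(0.1816) = 1.199134
FV = $36,900.00 * 1.199134 = $44,248.06

$44,248.06


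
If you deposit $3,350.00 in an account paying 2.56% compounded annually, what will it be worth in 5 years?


Formula: FV = P * (1 + r)^n
Substituting: FV = $3,350.00 * (1 + 0.0256)^5
Growth factor: (1.0256)^5 = 1.134724
FV = $3,350.00 * 1.134724 = $3,801.32

$3,801.32


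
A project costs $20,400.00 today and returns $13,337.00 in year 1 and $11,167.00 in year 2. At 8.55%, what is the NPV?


Formula: NPV = C0 + C1/(1+r) + C2/(1+r)^2
Discount C1: $13,337.00 / (1 + 0.0855) = $12,286.50
Discount C2: $11,167.00 / (1 + 0.0855)^2 = $9,477.13
NPV = -$20,400.00 + $12,286.50 + $9,477.13 = $1,363.63

$1,363.63


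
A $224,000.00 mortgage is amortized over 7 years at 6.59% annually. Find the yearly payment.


Formula: PMT = PV * r / (1 - (1+r)^(-n))
Denominator: 1 - (1 + 0.0659)^(-7) = 0.360288
Numerator: $224,000.00 * 0.0659 = 14761.6
PMT = 14761.6 / 0.360288 = $40,971.71

$40,971.71


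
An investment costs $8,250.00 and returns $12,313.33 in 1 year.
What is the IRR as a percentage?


Formula: IRR = C1/C0 - 1
Substituting: IRR = $12,313.33 / $8,250.00 - 1
Ratio: 1.492525 - 1 = 0.492525
IRR = 49.2525%

49.2525%


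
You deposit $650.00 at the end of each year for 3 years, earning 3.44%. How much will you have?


Formula: FV = PMT * ((1+r)^n - 1) / r
Growth factor: (1 + 0.0344)^3 = 1.106791
Numerator: 1.106791 - 1 = 0.106791
FV = $650.00 * 0.106791 / 0.0344 = $2,017.85

$2,017.85


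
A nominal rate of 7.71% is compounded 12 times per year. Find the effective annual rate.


Formula: EAR = (1 + r/m)^m - 1
Period rate: r/m = 0.0771 / 12 = 0.006425
Compounding: (1 + 0.006425)^12 = 1.079884
EAR = 1.079884 - 1 = 0.079884

0.079884


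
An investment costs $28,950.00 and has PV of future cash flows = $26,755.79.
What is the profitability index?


Formula: PI = PV(cash flows) / initial investment
Substituting: PI = $26,755.79 / $28,950.00
PI = 0.9242

0.9242


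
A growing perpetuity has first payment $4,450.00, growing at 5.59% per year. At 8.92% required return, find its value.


Formula: PV = C / (r - g)
Spread: r - g = 0.0892 - 0.0559 = 0.0333
Substituting: PV = $4,450.00 / 0.0333
PV = $133,633.63

$133,633.63


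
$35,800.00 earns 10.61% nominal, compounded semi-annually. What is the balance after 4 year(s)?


Formula: FV = P * (1 + r/m)^(m*t)
Period rate: r/m = 0.1061 / 2 = 0.05305
Total periods: m*t = 2 * 4 = 8
Growth factor: (1 + 0.05305)^8 = 1.51214
FV = $35,800.00 * 1.51214 = $54,134.60

$54,134.60


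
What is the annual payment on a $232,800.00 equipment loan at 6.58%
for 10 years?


Formula: PMT = PV * r / (1 - (1+r)^(-n))
Denominator: 1 - (1 + 0.0658)^(-10) = 0.471259
Numerator: $232,800.00 * 0.0658 = 15318.24
PMT = 15318.24 / 0.471259 = $32,504.92

$32,504.92


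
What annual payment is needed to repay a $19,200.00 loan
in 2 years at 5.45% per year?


Formula: PMT = PV * r / (1 - (1+r)^(-n))
Denominator: 1 - (1 + 0.0545)^(-2) = 0.100695
Numerator: $19,200.00 * 0.0545 = 1046.4
PMT = 1046.4 / 0.100695 = $10,391.74

$10,391.74


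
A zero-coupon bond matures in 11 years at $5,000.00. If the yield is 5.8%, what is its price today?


Formula: Price = FV / (1 + r)^n
Substituting: Price = $5,000.00 / (1 + 0.058)^11
Discount factor: (1.058)^11 = 1.859269
Price = $5,000.00 / 1.859269 = $2,689.23

$2,689.23


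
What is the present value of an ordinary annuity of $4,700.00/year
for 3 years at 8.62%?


Formula: PV = PMT * (1 - (1+r)^(-n)) / r
Discount factor: (1 + 0.0862)^(-3) = 0.780316
Bracket: 1 - 0.780316 = 0.219684
PV = $4,700.00 * 0.219684 / 0.0862 = $11,978.12

$11,978.12


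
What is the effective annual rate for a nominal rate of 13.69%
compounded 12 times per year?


Formula: EAR = (1 + r/m)^m - 1
Period rate: r/m = 0.1369 / 12 = 0.011408
Compounding: (1 + 0.011408)^12 = 1.145825
EAR = 1.145825 - 1 = 0.145825

0.145825


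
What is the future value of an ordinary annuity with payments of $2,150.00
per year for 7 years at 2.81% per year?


Formula: FV = PMT * ((1+r)^n - 1) / r
Growth factor: (1 + 0.0281)^7 = 1.214081
Numerator: 1.214081 - 1 = 0.214081
FV = $2,150.00 * 0.214081 / 0.0281 = $16,379.83

$16,379.83


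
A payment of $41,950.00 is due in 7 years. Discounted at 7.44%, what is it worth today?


Formula: PV = FV / (1 + r)^n
Substituting: PV = $41,950.00 / (1 + 0.0744)^7
Discount factor: (1.0744)^7 = 1.652578
PV = $41,950.00 / 1.652578 = $25,384.58

$25,384.58


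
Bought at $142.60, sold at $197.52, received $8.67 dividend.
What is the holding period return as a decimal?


Formula: HPR = (P1 - P0 + D) / P0
Gain: $197.52 - $142.60 + $8.67 = $63.59
HPR = $63.59 / $142.60 = 0.4459

0.4459


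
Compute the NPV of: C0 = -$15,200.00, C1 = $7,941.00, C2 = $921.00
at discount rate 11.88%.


Formula: NPV = C0 + C1/(1+r) + C2/(1+r)^2
Discount C1: $7,941.00 / (1 + 0.1188) = $7,097.78
Discount C2: $921.00 / (1 + 0.1188)^2 = $735.79
NPV = -$15,200.00 + $7,097.78 + $735.79 = -$7,366.43

-$7,366.43


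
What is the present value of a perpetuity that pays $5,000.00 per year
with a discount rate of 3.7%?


Formula: PV = C / r
Substituting: PV = $5,000.00 / 0.037
PV = $135,135.14

$135,135.14


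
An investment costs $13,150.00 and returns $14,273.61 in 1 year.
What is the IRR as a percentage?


Formula: IRR = C1/C0 - 1
Substituting: IRR = $14,273.61 / $13,150.00 - 1
Ratio: 1.085446 - 1 = 0.085446
IRR = 8.5446%

8.5446%


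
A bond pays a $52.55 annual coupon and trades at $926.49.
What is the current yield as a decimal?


Formula: Current yield = annual coupon / price
Substituting: CY = $52.55 / $926.49
CY = 0.056719

0.056719


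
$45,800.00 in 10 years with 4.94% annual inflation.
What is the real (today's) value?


Formula: Real value = nominal / (1 + inflation)^years
Price level: (1 + 0.0494)^10 = 1.619611
Real value = $45,800.00 / 1.619611 = $28,278.40

$28,278.40


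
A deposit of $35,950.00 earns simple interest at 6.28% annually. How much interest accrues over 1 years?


Formula: I = P * r * t
Substituting: I = $35,950.00 * 0.0628 * 1
Step: I = $35,950.00 * 0.0628
I = $2,257.66

$2,257.66


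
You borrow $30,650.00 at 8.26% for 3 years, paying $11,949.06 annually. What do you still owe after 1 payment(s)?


Formula: Balance = PV*(1+r)^k - PMT*((1+r)^k - 1)/r
Growth: (1 + 0.0826)^1 = 1.0826
Accumulated factor: ((1+r)^k - 1)/r = 1.0
Balance = $30,650.00 * 1.0826 - $11,949.06 * 1.0
Balance = $21,232.63

$21,232.63


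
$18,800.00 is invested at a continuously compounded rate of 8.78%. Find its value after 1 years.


Formula: FV = P * e^(r*t)
Exponent: r*t = 0.0878 * 1 = 0.0878
e^(0.0878) = 1.09177
FV = $18,800.00 * 1.09177 = $20,525.27

$20,525.27


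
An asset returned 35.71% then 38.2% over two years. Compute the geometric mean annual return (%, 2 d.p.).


Formula: Geometric mean = ((1+r1)*(1+r2))^(1/2) - 1
Product: (1 + 0.3571) * (1 + 0.382) = 1.3571 * 1.382 = 1.875512
Square root: 1.875512^0.5 = 1.369493
Geometric mean = 1.369493 - 1 = 0.369493
As percentage: 36.95%

36.95%


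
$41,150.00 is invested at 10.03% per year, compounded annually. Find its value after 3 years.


Formula: FV = P * (1 + r)^n
Substituting: FV = $41,150.00 * (1 + 0.1003)^3
Growth factor: (1.1003)^3 = 1.332089
FV = $41,150.00 * 1.332089 = $54,815.47

$54,815.47


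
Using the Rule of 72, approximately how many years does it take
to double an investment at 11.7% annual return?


Formula: Years ≈ 72 / r
Substituting: Years ≈ 72 / 11.7
Years ≈ 6.2

6.2 years


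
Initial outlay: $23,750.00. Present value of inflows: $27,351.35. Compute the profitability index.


Formula: PI = PV(cash flows) / initial investment
Substituting: PI = $27,351.35 / $23,750.00
PI = 1.1516

1.1516


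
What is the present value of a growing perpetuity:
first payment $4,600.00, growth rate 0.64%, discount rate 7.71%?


Formula: PV = C / (r - g)
Spread: r - g = 0.0771 - 0.0064 = 0.0707
Substituting: PV = $4,600.00 / 0.0707
PV = $65,063.65

$65,063.65


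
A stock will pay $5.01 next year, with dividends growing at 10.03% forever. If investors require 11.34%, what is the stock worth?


Formula: P = D1 / (r - g)
Spread: r - g = 0.1134 - 0.1003 = 0.0131
Substituting: P = $5.01 / 0.0131
P = $382.44

$382.44


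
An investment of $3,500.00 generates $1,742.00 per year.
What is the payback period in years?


Formula: Payback = investment / annual cash flow
Substituting: Payback = $3,500.00 / $1,742.00
Payback = 2.0092 years

2.0092 years


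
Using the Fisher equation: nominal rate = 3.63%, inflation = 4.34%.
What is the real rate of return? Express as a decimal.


Formula: (1 + r_real) = (1 + r_nom) / (1 + inflation)
Substituting: (1 + r_real) = 1.0363 / 1.0434
(1 + r_real) = 0.993195
r_real = 0.993195 - 1 = -0.006805

-0.006805


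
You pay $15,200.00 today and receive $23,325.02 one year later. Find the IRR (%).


Formula: IRR = C1/C0 - 1
Substituting: IRR = $23,325.02 / $15,200.00 - 1
Ratio: 1.534541 - 1 = 0.534541
IRR = 53.4541%

53.4541%


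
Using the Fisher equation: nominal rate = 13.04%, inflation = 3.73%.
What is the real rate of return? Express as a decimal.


Formula: (1 + r_real) = (1 + r_nom) / (1 + inflation)
Substituting: (1 + r_real) = 1.1304 / 1.0373
(1 + r_real) = 1.089752
r_real = 1.089752 - 1 = 0.089752

0.089752


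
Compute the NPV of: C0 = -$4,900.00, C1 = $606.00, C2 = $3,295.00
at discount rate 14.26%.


Formula: NPV = C0 + C1/(1+r) + C2/(1+r)^2
Discount C1: $606.00 / (1 + 0.1426) = $530.37
Discount C2: $3,295.00 / (1 + 0.1426)^2 = $2,523.87
NPV = -$4,900.00 + $530.37 + $2,523.87 = -$1,845.76

-$1,845.76


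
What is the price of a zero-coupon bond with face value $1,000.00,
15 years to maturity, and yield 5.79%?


Formula: Price = FV / (1 + r)^n
Substituting: Price = $1,000.00 / (1 + 0.0579)^15
Discount factor: (1.0579)^15 = 2.326319
Price = $1,000.00 / 2.326319 = $429.86

$429.86


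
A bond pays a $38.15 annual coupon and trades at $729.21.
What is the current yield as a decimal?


Formula: Current yield = annual coupon / price
Substituting: CY = $38.15 / $729.21
CY = 0.052317

0.052317


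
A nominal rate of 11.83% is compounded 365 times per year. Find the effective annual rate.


Formula: EAR = (1 + r/m)^m - 1
Period rate: r/m = 0.1183 / 365 = 0.000324
Compounding: (1 + 0.000324)^365 = 1.12556
EAR = 1.12556 - 1 = 0.12556

0.12556


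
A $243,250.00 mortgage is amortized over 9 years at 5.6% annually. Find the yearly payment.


Formula: PMT = PV * r / (1 - (1+r)^(-n))
Denominator: 1 - (1 + 0.056)^(-9) = 0.387615
Numerator: $243,250.00 * 0.056 = 13622.0
PMT = 13622.0 / 0.387615 = $35,143.14

$35,143.14


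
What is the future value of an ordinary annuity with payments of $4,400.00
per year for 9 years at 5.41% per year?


Formula: FV = PMT * ((1+r)^n - 1) / r
Growth factor: (1 + 0.0541)^9 = 1.606706
Numerator: 1.606706 - 1 = 0.606706
FV = $4,400.00 * 0.606706 / 0.0541 = $49,343.90

$49,343.90


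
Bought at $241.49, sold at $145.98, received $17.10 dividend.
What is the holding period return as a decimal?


Formula: HPR = (P1 - P0 + D) / P0
Gain: $145.98 - $241.49 + $17.10 = -$78.41
HPR = -$78.41 / $241.49 = -0.3247

-0.3247
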